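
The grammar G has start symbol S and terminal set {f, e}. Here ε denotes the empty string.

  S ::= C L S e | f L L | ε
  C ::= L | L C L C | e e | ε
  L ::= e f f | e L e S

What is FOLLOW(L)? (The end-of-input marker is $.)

FIRST(L) = {e}
FIRST(C) = {ε, e}  (via L, L C L C)
FIRST(S) = {ε, e, f}  (via C L S e)
FOLLOW(S) includes $ since S is the start symbol.
FOLLOW(C): in S::=C L S e, C is followed by L S e with FIRST {e}; in C::=L C L C (occurrence 1), C is followed by L C with FIRST {e}; in C::=L C L C (occurrence 2), the suffix after C is empty (adds nothing new). Thus FOLLOW(C) = {e}.
FOLLOW(S): in S::=C L S e, S is followed by e with FIRST {e}; in L::=e L e S, the suffix after S is empty, so FOLLOW(S) ⊇ FOLLOW(L) = {$, e, f}. Thus FOLLOW(S) = {$, e, f}.
FOLLOW(L): in S::=C L S e, L is followed by S e with FIRST {e, f}; in S::=f L L (occurrence 1), L is followed by L with FIRST {e}; in S::=f L L (occurrence 2), the suffix after L is empty, so FOLLOW(L) ⊇ FOLLOW(S) = {$, e, f}; in C::=L, the suffix after L is empty, so FOLLOW(L) ⊇ FOLLOW(C) = {e}; in C::=L C L C (occurrence 1), L is followed by C L C with FIRST {e}; in C::=L C L C (occurrence 2), L is followed by C with FIRST {ε, e}; in C::=L C L C (occurrence 2), the suffix after L is nullable, so FOLLOW(L) ⊇ FOLLOW(C) = {e}; in L::=e L e S, L is followed by e S with FIRST {e}. Thus FOLLOW(L) = {$, e, f}.

{$, e, f}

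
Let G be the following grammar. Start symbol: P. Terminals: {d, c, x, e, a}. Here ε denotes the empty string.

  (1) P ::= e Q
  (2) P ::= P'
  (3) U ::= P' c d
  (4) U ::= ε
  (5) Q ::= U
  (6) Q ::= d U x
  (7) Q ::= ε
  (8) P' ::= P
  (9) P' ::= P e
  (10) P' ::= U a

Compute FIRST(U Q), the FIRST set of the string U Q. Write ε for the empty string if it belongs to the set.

FIRST(P) = {a, e}  (via P')
FIRST(U) = {ε, a, e}  (via P' c d)
FIRST(Q) = {ε, a, d, e}  (via U)
FIRST(P') = {a, e}  (via P, P e, U a)
FIRST(U Q): take FIRST of each symbol in turn, carrying on past any symbol whose FIRST contains ε; result {ε, a, d, e}.

{ε, a, d, e}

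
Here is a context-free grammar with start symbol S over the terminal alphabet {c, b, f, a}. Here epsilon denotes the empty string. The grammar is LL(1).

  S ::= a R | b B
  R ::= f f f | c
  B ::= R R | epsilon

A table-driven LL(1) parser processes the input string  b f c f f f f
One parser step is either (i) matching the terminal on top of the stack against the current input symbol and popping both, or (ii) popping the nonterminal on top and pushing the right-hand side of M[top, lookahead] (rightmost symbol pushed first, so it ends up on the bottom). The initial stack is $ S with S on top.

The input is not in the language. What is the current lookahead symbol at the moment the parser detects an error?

step 1: stack=$ S  input=b f c f f f f $  — expand S ::= b B
step 2: stack=$ B b  input=b f c f f f f $  — match b
step 3: stack=$ B  input=f c f f f f $  — expand B ::= R R
step 4: stack=$ R R  input=f c f f f f $  — expand R ::= f f f
step 5: stack=$ R f f f  input=f c f f f f $  — match f
step 6: stack=$ R f f  input=c f f f f $  — error: top is terminal f but lookahead is c

c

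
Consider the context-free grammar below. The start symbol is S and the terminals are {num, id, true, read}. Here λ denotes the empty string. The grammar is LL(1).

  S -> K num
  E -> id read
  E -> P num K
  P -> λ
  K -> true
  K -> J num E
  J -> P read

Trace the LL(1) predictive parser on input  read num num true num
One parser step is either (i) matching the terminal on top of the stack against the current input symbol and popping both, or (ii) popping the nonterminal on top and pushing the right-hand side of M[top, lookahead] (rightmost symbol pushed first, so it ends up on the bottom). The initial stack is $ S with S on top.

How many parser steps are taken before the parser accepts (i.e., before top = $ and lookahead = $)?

12

      Stack               Input                    Action
   1  $ S                 read num num true num $  expand S -> K num
   2  $ num K             read num num true num $  expand K -> J num E
   3  $ num E num J       read num num true num $  expand J -> P read
   4  $ num E num read P  read num num true num $  expand P -> λ
   5  $ num E num read    read num num true num $  match read
   6  $ num E num         num num true num $       match num
   7  $ num E             num true num $           expand E -> P num K
   8  $ num K num P       num true num $           expand P -> λ
   9  $ num K num         num true num $           match num
  10  $ num K             true num $               expand K -> true
  11  $ num true          true num $               match true
  12  $ num               num $                    match num
Accept reached after 12 steps.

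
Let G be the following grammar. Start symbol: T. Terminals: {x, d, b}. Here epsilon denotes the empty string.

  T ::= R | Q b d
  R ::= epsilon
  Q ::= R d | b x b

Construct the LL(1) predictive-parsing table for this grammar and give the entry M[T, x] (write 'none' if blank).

none

FIRST(R) = {epsilon}
FIRST(Q) = {b, d}  (via R d)
FIRST(T) = {epsilon, b, d}  (via R, Q b d)
FOLLOW(T) includes $ since T is the start symbol.
FOLLOW(T): T appears on no right-hand side. Thus FOLLOW(T) = {$}.
For T ::= R: FIRST(R) = {epsilon}, so it goes in M[T, t] for t ∈ {}; since epsilon ∈ FIRST, also for every t ∈ FOLLOW(T) = {$}.
For T ::= Q b d: FIRST(Q b d) = {b, d}, so it goes in M[T, t] for t ∈ {b, d}.
None of these place a production in M[T, x].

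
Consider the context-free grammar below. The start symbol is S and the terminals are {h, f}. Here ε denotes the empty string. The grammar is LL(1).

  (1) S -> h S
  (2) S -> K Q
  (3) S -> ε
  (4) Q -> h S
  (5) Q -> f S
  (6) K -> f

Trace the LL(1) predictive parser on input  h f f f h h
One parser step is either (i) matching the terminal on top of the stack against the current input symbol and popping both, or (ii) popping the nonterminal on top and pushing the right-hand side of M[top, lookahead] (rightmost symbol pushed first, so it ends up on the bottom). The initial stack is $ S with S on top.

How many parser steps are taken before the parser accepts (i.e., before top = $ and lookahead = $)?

15

step 1: stack=$ S  input=h f f f h h $  — expand S -> h S
step 2: stack=$ S h  input=h f f f h h $  — match h
step 3: stack=$ S  input=f f f h h $  — expand S -> K Q
step 4: stack=$ Q K  input=f f f h h $  — expand K -> f
step 5: stack=$ Q f  input=f f f h h $  — match f
step 6: stack=$ Q  input=f f h h $  — expand Q -> f S
step 7: stack=$ S f  input=f f h h $  — match f
step 8: stack=$ S  input=f h h $  — expand S -> K Q
step 9: stack=$ Q K  input=f h h $  — expand K -> f
step 10: stack=$ Q f  input=f h h $  — match f
step 11: stack=$ Q  input=h h $  — expand Q -> h S
step 12: stack=$ S h  input=h h $  — match h
step 13: stack=$ S  input=h $  — expand S -> h S
step 14: stack=$ S h  input=h $  — match h
step 15: stack=$ S  input=$  — expand S -> ε
Accept reached after 15 steps.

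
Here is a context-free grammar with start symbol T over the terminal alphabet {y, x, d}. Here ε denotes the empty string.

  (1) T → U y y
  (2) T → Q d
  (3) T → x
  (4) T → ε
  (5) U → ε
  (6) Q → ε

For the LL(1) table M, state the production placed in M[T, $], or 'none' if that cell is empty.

FIRST(U) = {ε}
FIRST(Q) = {ε}
FIRST(T) = {ε, d, x, y}  (via U y y, Q d)
FOLLOW(T) includes $ since T is the start symbol.
FOLLOW(T): T appears on no right-hand side. Thus FOLLOW(T) = {$}.
For T → U y y: FIRST(U y y) = {y}, so it goes in M[T, t] for t ∈ {y}.
For T → Q d: FIRST(Q d) = {d}, so it goes in M[T, t] for t ∈ {d}.
For T → x: FIRST(x) = {x}, so it goes in M[T, t] for t ∈ {x}.
For T → ε: FIRST(ε) = {ε}, so it goes in M[T, t] for t ∈ {}; since ε ∈ FIRST, also for every t ∈ FOLLOW(T) = {$}.

T → ε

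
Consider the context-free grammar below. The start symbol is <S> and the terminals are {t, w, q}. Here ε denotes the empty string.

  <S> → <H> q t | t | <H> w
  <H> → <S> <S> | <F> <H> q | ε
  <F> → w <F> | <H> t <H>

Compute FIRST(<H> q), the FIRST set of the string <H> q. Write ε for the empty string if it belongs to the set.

FIRST(<S>) = {q, t, w}  (via <H> q t, <H> w)
FIRST(<H>) = {ε, q, t, w}  (via <S> <S>, <F> <H> q)
FIRST(<F>) = {q, t, w}  (via <H> t <H>)
FIRST(<H> q): take FIRST of each symbol in turn, carrying on past any symbol whose FIRST contains ε; result {q, t, w}.

{q, t, w}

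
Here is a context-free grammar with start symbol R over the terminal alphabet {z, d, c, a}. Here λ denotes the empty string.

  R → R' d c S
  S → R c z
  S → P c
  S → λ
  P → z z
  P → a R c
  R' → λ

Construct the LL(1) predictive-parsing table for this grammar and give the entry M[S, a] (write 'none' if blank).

FIRST(P): from P→z z we get {z}; from P→a R c we get {a}. So FIRST(P) = {a, z}.
FIRST(R'): from R'→λ we get {λ}. So FIRST(R') = {λ}.
FIRST(R): from R→R' d c S we get {d}. So FIRST(R) = {d}.
FIRST(S): from S→R c z we get {d}; from S→P c we get {a, z}; from S→λ we get {λ}. So FIRST(S) = {λ, a, d, z}.
FOLLOW(R) includes $ since R is the start symbol.
FOLLOW(R): in S→R c z, R is followed by c z with FIRST {c}; in P→a R c, R is followed by c with FIRST {c}. Thus FOLLOW(R) = {$, c}.
FOLLOW(S): in R→R' d c S, the suffix after S is empty, so FOLLOW(S) ⊇ FOLLOW(R) = {$, c}. Thus FOLLOW(S) = {$, c}.
For S → R c z: FIRST(R c z) = {d}, so it goes in M[S, t] for t ∈ {d}.
For S → P c: FIRST(P c) = {a, z}, so it goes in M[S, t] for t ∈ {a, z}.
For S → λ: FIRST(λ) = {λ}, so it goes in M[S, t] for t ∈ {}; since λ ∈ FIRST, also for every t ∈ FOLLOW(S) = {$, c}.

S → P c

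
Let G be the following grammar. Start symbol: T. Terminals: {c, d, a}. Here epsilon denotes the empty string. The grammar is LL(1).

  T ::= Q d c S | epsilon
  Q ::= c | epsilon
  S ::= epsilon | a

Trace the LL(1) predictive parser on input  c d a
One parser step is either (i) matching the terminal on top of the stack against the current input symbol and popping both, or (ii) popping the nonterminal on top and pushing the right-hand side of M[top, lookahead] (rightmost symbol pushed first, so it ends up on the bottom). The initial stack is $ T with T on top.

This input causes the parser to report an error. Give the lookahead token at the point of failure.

a

step 1: stack=$ T  input=c d a $  — expand T ::= Q d c S
step 2: stack=$ S c d Q  input=c d a $  — expand Q ::= c
step 3: stack=$ S c d c  input=c d a $  — match c
step 4: stack=$ S c d  input=d a $  — match d
step 5: stack=$ S c  input=a $  — error: top is terminal c but lookahead is a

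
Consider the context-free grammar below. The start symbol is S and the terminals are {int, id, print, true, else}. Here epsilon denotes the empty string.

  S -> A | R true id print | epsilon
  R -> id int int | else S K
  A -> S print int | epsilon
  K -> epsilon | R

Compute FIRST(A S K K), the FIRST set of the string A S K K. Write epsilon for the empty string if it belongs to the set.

{epsilon, else, id, print}

FIRST(R): from R->id int int we get {id}; from R->else S K we get {else}. So FIRST(R) = {else, id}.
FIRST(K): from K->epsilon we get {epsilon}; from K->R we get {else, id}. So FIRST(K) = {epsilon, else, id}.
FIRST(S): from S->A we get {epsilon, else, id, print}; from S->R true id print we get {else, id}; from S->epsilon we get {epsilon}. So FIRST(S) = {epsilon, else, id, print}.
FIRST(A): from A->S print int we get {else, id, print}; from A->epsilon we get {epsilon}. So FIRST(A) = {epsilon, else, id, print}.
FIRST(A S K K): take FIRST of each symbol in turn, carrying on past any symbol whose FIRST contains epsilon; result {epsilon, else, id, print}.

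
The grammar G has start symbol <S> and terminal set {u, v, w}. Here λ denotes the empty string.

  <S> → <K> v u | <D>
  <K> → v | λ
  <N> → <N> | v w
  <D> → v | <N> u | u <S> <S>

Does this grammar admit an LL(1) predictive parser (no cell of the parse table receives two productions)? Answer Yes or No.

No

FIRST(<S>) = {u, v}
FIRST(<K>) = {λ, v}
FIRST(<N>) = {v}
FIRST(<D>) = {u, v}
FOLLOW(<S>) = {$, u, v}
FOLLOW(<K>) = {v}
FOLLOW(<N>) = {u}
FOLLOW(<D>) = {$, u, v}
Cell M[<D>, v] receives both <D> → v and <D> → <N> u — the grammar is not LL(1).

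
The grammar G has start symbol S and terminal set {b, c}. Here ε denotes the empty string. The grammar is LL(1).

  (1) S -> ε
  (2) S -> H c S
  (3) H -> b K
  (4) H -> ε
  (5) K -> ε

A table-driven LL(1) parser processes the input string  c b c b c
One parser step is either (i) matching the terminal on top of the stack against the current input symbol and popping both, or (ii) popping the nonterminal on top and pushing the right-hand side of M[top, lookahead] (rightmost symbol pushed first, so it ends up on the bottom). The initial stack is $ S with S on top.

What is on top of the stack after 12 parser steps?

c

step 1: stack=$ S  input=c b c b c $  — expand S -> H c S
step 2: stack=$ S c H  input=c b c b c $  — expand H -> ε
step 3: stack=$ S c  input=c b c b c $  — match c
step 4: stack=$ S  input=b c b c $  — expand S -> H c S
step 5: stack=$ S c H  input=b c b c $  — expand H -> b K
step 6: stack=$ S c K b  input=b c b c $  — match b
step 7: stack=$ S c K  input=c b c $  — expand K -> ε
step 8: stack=$ S c  input=c b c $  — match c
step 9: stack=$ S  input=b c $  — expand S -> H c S
step 10: stack=$ S c H  input=b c $  — expand H -> b K
step 11: stack=$ S c K b  input=b c $  — match b
step 12: stack=$ S c K  input=c $  — expand K -> ε
Stack after step 12: $ S c (top = c).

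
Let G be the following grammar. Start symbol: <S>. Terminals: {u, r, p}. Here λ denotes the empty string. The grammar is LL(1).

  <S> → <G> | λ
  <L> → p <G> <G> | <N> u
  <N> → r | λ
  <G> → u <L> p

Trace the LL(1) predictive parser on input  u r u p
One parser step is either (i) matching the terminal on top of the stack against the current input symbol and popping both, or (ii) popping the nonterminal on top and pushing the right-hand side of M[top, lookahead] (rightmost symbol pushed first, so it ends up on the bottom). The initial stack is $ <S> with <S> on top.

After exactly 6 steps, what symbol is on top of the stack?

step 1: stack=$ <S>  input=u r u p $  — expand <S> → <G>
step 2: stack=$ <G>  input=u r u p $  — expand <G> → u <L> p
step 3: stack=$ p <L> u  input=u r u p $  — match u
step 4: stack=$ p <L>  input=r u p $  — expand <L> → <N> u
step 5: stack=$ p u <N>  input=r u p $  — expand <N> → r
step 6: stack=$ p u r  input=r u p $  — match r
Stack after step 6: $ p u (top = u).

u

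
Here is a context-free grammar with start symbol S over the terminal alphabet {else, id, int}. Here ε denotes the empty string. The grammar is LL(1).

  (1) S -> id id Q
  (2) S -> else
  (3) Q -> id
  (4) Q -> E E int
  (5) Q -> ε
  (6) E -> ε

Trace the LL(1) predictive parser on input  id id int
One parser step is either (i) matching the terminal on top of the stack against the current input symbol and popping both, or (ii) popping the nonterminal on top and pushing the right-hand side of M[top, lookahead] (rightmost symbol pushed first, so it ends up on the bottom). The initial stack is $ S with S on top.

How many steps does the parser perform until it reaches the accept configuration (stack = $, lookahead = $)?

step 1: stack=$ S  input=id id int $  — expand S -> id id Q
step 2: stack=$ Q id id  input=id id int $  — match id
step 3: stack=$ Q id  input=id int $  — match id
step 4: stack=$ Q  input=int $  — expand Q -> E E int
step 5: stack=$ int E E  input=int $  — expand E -> ε
step 6: stack=$ int E  input=int $  — expand E -> ε
step 7: stack=$ int  input=int $  — match int
Accept reached after 7 steps.

7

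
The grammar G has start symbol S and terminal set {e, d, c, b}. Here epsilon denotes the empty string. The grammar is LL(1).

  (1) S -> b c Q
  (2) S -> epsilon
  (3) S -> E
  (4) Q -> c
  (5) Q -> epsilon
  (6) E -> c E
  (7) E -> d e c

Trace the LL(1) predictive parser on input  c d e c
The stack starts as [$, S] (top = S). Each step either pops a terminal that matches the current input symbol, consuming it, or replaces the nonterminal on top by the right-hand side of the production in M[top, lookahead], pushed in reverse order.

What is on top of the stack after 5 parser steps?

e

step 1: stack=$ S  input=c d e c $  — expand S -> E
step 2: stack=$ E  input=c d e c $  — expand E -> c E
step 3: stack=$ E c  input=c d e c $  — match c
step 4: stack=$ E  input=d e c $  — expand E -> d e c
step 5: stack=$ c e d  input=d e c $  — match d
Stack after step 5: $ c e (top = e).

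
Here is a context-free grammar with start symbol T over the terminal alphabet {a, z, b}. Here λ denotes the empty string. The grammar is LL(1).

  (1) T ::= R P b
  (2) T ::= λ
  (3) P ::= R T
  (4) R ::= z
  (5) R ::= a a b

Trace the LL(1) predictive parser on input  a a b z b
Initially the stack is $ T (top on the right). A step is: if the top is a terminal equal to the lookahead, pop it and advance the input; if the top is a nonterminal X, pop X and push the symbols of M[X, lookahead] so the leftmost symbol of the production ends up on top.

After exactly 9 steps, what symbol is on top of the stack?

     Stack        Input        Action
  1  $ T          a a b z b $  expand T ::= R P b
  2  $ b P R      a a b z b $  expand R ::= a a b
  3  $ b P b a a  a a b z b $  match a
  4  $ b P b a    a b z b $    match a
  5  $ b P b      b z b $      match b
  6  $ b P        z b $        expand P ::= R T
  7  $ b T R      z b $        expand R ::= z
  8  $ b T z      z b $        match z
  9  $ b T        b $          expand T ::= λ
Stack after step 9: $ b (top = b).

b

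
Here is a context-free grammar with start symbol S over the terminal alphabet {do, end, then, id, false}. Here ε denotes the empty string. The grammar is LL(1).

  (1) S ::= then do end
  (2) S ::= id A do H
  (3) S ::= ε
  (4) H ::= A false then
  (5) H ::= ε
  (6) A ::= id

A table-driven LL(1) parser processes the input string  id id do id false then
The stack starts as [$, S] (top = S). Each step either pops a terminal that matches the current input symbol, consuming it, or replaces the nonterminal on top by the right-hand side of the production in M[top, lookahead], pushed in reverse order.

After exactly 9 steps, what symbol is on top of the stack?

step 1: stack=$ S  input=id id do id false then $  — expand S ::= id A do H
step 2: stack=$ H do A id  input=id id do id false then $  — match id
step 3: stack=$ H do A  input=id do id false then $  — expand A ::= id
step 4: stack=$ H do id  input=id do id false then $  — match id
step 5: stack=$ H do  input=do id false then $  — match do
step 6: stack=$ H  input=id false then $  — expand H ::= A false then
step 7: stack=$ then false A  input=id false then $  — expand A ::= id
step 8: stack=$ then false id  input=id false then $  — match id
step 9: stack=$ then false  input=false then $  — match false
Stack after step 9: $ then (top = then).

then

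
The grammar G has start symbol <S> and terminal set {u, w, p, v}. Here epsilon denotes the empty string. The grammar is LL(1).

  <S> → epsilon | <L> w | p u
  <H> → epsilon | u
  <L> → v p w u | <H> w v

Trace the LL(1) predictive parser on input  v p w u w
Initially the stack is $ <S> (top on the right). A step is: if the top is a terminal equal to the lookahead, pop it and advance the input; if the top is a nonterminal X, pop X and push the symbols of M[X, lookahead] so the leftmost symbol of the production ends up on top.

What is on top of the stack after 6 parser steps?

step 1: stack=$ <S>  input=v p w u w $  — expand <S> → <L> w
step 2: stack=$ w <L>  input=v p w u w $  — expand <L> → v p w u
step 3: stack=$ w u w p v  input=v p w u w $  — match v
step 4: stack=$ w u w p  input=p w u w $  — match p
step 5: stack=$ w u w  input=w u w $  — match w
step 6: stack=$ w u  input=u w $  — match u
Stack after step 6: $ w (top = w).

w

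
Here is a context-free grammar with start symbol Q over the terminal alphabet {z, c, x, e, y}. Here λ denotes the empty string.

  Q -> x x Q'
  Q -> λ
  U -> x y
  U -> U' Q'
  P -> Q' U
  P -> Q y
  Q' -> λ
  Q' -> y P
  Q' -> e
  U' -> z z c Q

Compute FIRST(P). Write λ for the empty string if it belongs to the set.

FIRST(Q) = {λ, x}
FIRST(Q') = {λ, e, y}
FIRST(U') = {z}
FIRST(U) = {x, z}  (via U' Q')
FIRST(P) = {e, x, y, z}  (via Q' U, Q y)

{e, x, y, z}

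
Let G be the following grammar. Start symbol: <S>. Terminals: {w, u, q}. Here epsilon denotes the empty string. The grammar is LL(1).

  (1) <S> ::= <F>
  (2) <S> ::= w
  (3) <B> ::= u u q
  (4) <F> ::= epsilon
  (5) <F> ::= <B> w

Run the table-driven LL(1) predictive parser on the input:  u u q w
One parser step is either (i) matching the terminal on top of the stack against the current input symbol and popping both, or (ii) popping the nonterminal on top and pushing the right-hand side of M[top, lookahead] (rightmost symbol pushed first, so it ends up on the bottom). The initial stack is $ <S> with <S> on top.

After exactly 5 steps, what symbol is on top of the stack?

q

     Stack      Input      Action
  1  $ <S>      u u q w $  expand <S> ::= <F>
  2  $ <F>      u u q w $  expand <F> ::= <B> w
  3  $ w <B>    u u q w $  expand <B> ::= u u q
  4  $ w q u u  u u q w $  match u
  5  $ w q u    u q w $    match u
Stack after step 5: $ w q (top = q).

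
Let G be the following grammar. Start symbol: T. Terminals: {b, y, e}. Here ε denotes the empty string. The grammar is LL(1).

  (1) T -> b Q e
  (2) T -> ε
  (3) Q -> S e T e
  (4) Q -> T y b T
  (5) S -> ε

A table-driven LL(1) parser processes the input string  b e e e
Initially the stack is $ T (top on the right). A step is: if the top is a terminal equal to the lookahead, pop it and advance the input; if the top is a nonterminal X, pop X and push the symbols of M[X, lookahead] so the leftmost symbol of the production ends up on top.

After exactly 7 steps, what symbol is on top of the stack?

e

step 1: stack=$ T  input=b e e e $  — expand T -> b Q e
step 2: stack=$ e Q b  input=b e e e $  — match b
step 3: stack=$ e Q  input=e e e $  — expand Q -> S e T e
step 4: stack=$ e e T e S  input=e e e $  — expand S -> ε
step 5: stack=$ e e T e  input=e e e $  — match e
step 6: stack=$ e e T  input=e e $  — expand T -> ε
step 7: stack=$ e e  input=e e $  — match e
Stack after step 7: $ e (top = e).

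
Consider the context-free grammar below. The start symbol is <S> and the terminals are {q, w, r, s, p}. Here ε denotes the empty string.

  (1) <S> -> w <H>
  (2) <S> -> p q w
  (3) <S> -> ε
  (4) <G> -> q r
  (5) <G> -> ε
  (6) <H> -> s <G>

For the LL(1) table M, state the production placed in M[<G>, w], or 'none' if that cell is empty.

FIRST(<S>) = {ε, p, w}
FIRST(<G>) = {ε, q}
FIRST(<H>) = {s}
FOLLOW(<S>) includes $ since <S> is the start symbol.
FOLLOW(<H>): in <S>->w <H>, the suffix after <H> is empty, so FOLLOW(<H>) ⊇ FOLLOW(<S>) = {$}. Thus FOLLOW(<H>) = {$}.
FOLLOW(<G>): in <H>->s <G>, the suffix after <G> is empty, so FOLLOW(<G>) ⊇ FOLLOW(<H>) = {$}. Thus FOLLOW(<G>) = {$}.
For <G> -> q r: FIRST(q r) = {q}, so it goes in M[<G>, t] for t ∈ {q}.
For <G> -> ε: FIRST(ε) = {ε}, so it goes in M[<G>, t] for t ∈ {}; since ε ∈ FIRST, also for every t ∈ FOLLOW(<G>) = {$}.
None of these place a production in M[<G>, w].

none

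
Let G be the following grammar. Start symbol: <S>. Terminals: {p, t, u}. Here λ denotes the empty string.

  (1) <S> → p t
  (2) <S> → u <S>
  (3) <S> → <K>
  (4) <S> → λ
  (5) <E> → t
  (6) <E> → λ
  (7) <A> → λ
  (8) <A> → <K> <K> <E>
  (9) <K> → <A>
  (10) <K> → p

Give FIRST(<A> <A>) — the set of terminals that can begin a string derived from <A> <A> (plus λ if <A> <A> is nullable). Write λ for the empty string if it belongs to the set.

{λ, p, t}

FIRST(<E>) = {λ, t}
FIRST(<S>) = {λ, p, t, u}  (via <K>)
FIRST(<A>) = {λ, p, t}  (via <K> <K> <E>)
FIRST(<K>) = {λ, p, t}  (via <A>)
FIRST(<A> <A>): take FIRST of each symbol in turn, carrying on past any symbol whose FIRST contains λ; result {λ, p, t}.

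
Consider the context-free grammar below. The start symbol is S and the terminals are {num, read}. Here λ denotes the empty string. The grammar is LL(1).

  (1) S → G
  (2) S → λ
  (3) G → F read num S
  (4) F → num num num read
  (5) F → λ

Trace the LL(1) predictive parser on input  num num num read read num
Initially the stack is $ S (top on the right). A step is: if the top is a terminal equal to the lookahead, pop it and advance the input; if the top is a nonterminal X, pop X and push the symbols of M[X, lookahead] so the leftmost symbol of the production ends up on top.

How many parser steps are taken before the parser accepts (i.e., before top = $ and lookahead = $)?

10

step 1: stack=$ S  input=num num num read read num $  — expand S → G
step 2: stack=$ G  input=num num num read read num $  — expand G → F read num S
step 3: stack=$ S num read F  input=num num num read read num $  — expand F → num num num read
step 4: stack=$ S num read read num num num  input=num num num read read num $  — match num
step 5: stack=$ S num read read num num  input=num num read read num $  — match num
step 6: stack=$ S num read read num  input=num read read num $  — match num
step 7: stack=$ S num read read  input=read read num $  — match read
step 8: stack=$ S num read  input=read num $  — match read
step 9: stack=$ S num  input=num $  — match num
step 10: stack=$ S  input=$  — expand S → λ
Accept reached after 10 steps.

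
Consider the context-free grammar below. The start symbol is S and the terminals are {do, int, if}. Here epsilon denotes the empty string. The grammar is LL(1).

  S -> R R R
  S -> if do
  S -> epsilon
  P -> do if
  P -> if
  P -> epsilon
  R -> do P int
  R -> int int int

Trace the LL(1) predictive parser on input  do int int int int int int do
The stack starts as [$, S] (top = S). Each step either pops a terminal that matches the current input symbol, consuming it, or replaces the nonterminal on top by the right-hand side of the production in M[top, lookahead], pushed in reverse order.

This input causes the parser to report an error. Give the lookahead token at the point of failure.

do

step 1: stack=$ S  input=do int int int int int int do $  — expand S -> R R R
step 2: stack=$ R R R  input=do int int int int int int do $  — expand R -> do P int
step 3: stack=$ R R int P do  input=do int int int int int int do $  — match do
step 4: stack=$ R R int P  input=int int int int int int do $  — expand P -> epsilon
step 5: stack=$ R R int  input=int int int int int int do $  — match int
step 6: stack=$ R R  input=int int int int int do $  — expand R -> int int int
step 7: stack=$ R int int int  input=int int int int int do $  — match int
step 8: stack=$ R int int  input=int int int int do $  — match int
step 9: stack=$ R int  input=int int int do $  — match int
step 10: stack=$ R  input=int int do $  — expand R -> int int int
step 11: stack=$ int int int  input=int int do $  — match int
step 12: stack=$ int int  input=int do $  — match int
step 13: stack=$ int  input=do $  — error: top is terminal int but lookahead is do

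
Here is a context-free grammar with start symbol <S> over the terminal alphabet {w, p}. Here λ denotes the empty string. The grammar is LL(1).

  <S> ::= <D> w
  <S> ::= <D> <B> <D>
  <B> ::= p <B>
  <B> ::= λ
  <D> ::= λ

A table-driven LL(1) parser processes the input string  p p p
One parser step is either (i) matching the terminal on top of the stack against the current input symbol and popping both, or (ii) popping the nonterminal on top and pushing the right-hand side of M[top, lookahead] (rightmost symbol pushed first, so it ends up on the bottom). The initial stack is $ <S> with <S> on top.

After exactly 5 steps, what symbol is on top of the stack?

step 1: stack=$ <S>  input=p p p $  — expand <S> ::= <D> <B> <D>
step 2: stack=$ <D> <B> <D>  input=p p p $  — expand <D> ::= λ
step 3: stack=$ <D> <B>  input=p p p $  — expand <B> ::= p <B>
step 4: stack=$ <D> <B> p  input=p p p $  — match p
step 5: stack=$ <D> <B>  input=p p $  — expand <B> ::= p <B>
Stack after step 5: $ <D> <B> p (top = p).

p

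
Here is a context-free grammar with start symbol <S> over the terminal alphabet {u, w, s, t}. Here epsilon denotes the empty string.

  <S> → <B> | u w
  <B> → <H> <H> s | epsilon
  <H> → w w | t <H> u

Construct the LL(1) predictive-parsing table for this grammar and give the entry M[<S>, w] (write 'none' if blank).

FIRST(<H>) = {t, w}
FIRST(<B>) = {epsilon, t, w}  (via <H> <H> s)
FIRST(<S>) = {epsilon, t, u, w}  (via <B>)
FOLLOW(<S>) includes $ since <S> is the start symbol.
FOLLOW(<S>): <S> appears on no right-hand side. Thus FOLLOW(<S>) = {$}.
For <S> → <B>: FIRST(<B>) = {epsilon, t, w}, so it goes in M[<S>, t] for t ∈ {t, w}; since epsilon ∈ FIRST, also for every t ∈ FOLLOW(<S>) = {$}.
For <S> → u w: FIRST(u w) = {u}, so it goes in M[<S>, t] for t ∈ {u}.

<S> → <B>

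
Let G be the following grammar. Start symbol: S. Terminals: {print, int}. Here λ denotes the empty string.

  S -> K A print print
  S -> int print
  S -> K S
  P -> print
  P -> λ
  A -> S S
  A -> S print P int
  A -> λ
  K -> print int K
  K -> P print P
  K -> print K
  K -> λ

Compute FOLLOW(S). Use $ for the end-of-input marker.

{$, int, print}

FIRST(P) = {λ, print}
FIRST(K) = {λ, print}  (via P print P)
FIRST(S) = {int, print}  (via K A print print, K S)
FIRST(A) = {λ, int, print}  (via S S, S print P int)
FOLLOW(S) includes $ since S is the start symbol.
FOLLOW(A): in S->K A print print, A is followed by print print with FIRST {print}. Thus FOLLOW(A) = {print}.
FOLLOW(S): in S->K S, the suffix after S is empty (adds nothing new); in A->S S (occurrence 1), S is followed by S with FIRST {int, print}; in A->S S (occurrence 2), the suffix after S is empty, so FOLLOW(S) ⊇ FOLLOW(A) = {print}; in A->S print P int, S is followed by print P int with FIRST {print}. Thus FOLLOW(S) = {$, int, print}.
FOLLOW(K): in S->K A print print, K is followed by A print print with FIRST {int, print}; in S->K S, K is followed by S with FIRST {int, print}; in K->print int K, the suffix after K is empty (adds nothing new); in K->print K, the suffix after K is empty (adds nothing new). Thus FOLLOW(K) = {int, print}.
FOLLOW(P): in A->S print P int, P is followed by int with FIRST {int}; in K->P print P (occurrence 1), P is followed by print P with FIRST {print}; in K->P print P (occurrence 2), the suffix after P is empty, so FOLLOW(P) ⊇ FOLLOW(K) = {int, print}. Thus FOLLOW(P) = {int, print}.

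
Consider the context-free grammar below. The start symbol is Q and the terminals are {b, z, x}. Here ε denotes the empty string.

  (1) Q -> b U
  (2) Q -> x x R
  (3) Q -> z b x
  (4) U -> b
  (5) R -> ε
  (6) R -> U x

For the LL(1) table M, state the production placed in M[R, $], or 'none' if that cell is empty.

FIRST(Q): from Q->b U we get {b}; from Q->x x R we get {x}; from Q->z b x we get {z}. So FIRST(Q) = {b, x, z}.
FIRST(U): from U->b we get {b}. So FIRST(U) = {b}.
FIRST(R): from R->ε we get {ε}; from R->U x we get {b}. So FIRST(R) = {ε, b}.
FOLLOW(Q) includes $ since Q is the start symbol.
FOLLOW(Q): Q appears on no right-hand side. Thus FOLLOW(Q) = {$}.
FOLLOW(R): in Q->x x R, the suffix after R is empty, so FOLLOW(R) ⊇ FOLLOW(Q) = {$}. Thus FOLLOW(R) = {$}.
For R -> ε: FIRST(ε) = {ε}, so it goes in M[R, t] for t ∈ {}; since ε ∈ FIRST, also for every t ∈ FOLLOW(R) = {$}.
For R -> U x: FIRST(U x) = {b}, so it goes in M[R, t] for t ∈ {b}.

R -> ε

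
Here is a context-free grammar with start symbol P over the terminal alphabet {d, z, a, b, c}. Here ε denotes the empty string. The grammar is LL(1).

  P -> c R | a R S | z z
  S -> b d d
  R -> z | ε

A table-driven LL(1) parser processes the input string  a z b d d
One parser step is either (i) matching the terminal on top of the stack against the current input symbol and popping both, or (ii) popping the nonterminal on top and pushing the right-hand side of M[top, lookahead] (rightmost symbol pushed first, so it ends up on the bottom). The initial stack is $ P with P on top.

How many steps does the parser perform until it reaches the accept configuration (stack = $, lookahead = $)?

     Stack    Input        Action
  1  $ P      a z b d d $  expand P -> a R S
  2  $ S R a  a z b d d $  match a
  3  $ S R    z b d d $    expand R -> z
  4  $ S z    z b d d $    match z
  5  $ S      b d d $      expand S -> b d d
  6  $ d d b  b d d $      match b
  7  $ d d    d d $        match d
  8  $ d      d $          match d
Accept reached after 8 steps.

8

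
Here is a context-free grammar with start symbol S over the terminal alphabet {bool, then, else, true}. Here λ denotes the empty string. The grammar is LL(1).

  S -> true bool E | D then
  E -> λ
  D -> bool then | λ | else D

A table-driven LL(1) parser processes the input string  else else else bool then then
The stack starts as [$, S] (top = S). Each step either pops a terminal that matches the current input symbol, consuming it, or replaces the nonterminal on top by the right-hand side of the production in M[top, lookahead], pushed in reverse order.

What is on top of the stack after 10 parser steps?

step 1: stack=$ S  input=else else else bool then then $  — expand S -> D then
step 2: stack=$ then D  input=else else else bool then then $  — expand D -> else D
step 3: stack=$ then D else  input=else else else bool then then $  — match else
step 4: stack=$ then D  input=else else bool then then $  — expand D -> else D
step 5: stack=$ then D else  input=else else bool then then $  — match else
step 6: stack=$ then D  input=else bool then then $  — expand D -> else D
step 7: stack=$ then D else  input=else bool then then $  — match else
step 8: stack=$ then D  input=bool then then $  — expand D -> bool then
step 9: stack=$ then then bool  input=bool then then $  — match bool
step 10: stack=$ then then  input=then then $  — match then
Stack after step 10: $ then (top = then).

then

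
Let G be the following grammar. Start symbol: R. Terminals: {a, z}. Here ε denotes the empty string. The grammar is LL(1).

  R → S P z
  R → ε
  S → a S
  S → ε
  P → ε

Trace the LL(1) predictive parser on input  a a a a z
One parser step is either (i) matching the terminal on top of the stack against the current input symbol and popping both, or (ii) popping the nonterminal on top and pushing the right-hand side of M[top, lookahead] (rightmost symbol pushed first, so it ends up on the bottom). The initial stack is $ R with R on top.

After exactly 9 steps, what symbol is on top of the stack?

S

     Stack      Input        Action
  1  $ R        a a a a z $  expand R → S P z
  2  $ z P S    a a a a z $  expand S → a S
  3  $ z P S a  a a a a z $  match a
  4  $ z P S    a a a z $    expand S → a S
  5  $ z P S a  a a a z $    match a
  6  $ z P S    a a z $      expand S → a S
  7  $ z P S a  a a z $      match a
  8  $ z P S    a z $        expand S → a S
  9  $ z P S a  a z $        match a
Stack after step 9: $ z P S (top = S).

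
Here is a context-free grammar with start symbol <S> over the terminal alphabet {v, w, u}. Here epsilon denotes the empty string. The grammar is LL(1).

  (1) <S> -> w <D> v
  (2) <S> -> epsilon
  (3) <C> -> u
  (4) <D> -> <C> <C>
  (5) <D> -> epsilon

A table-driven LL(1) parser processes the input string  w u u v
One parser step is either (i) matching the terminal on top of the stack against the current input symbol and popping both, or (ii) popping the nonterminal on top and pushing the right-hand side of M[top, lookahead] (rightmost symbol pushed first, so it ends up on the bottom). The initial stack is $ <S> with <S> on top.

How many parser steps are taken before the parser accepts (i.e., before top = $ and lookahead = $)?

8

step 1: stack=$ <S>  input=w u u v $  — expand <S> -> w <D> v
step 2: stack=$ v <D> w  input=w u u v $  — match w
step 3: stack=$ v <D>  input=u u v $  — expand <D> -> <C> <C>
step 4: stack=$ v <C> <C>  input=u u v $  — expand <C> -> u
step 5: stack=$ v <C> u  input=u u v $  — match u
step 6: stack=$ v <C>  input=u v $  — expand <C> -> u
step 7: stack=$ v u  input=u v $  — match u
step 8: stack=$ v  input=v $  — match v
Accept reached after 8 steps.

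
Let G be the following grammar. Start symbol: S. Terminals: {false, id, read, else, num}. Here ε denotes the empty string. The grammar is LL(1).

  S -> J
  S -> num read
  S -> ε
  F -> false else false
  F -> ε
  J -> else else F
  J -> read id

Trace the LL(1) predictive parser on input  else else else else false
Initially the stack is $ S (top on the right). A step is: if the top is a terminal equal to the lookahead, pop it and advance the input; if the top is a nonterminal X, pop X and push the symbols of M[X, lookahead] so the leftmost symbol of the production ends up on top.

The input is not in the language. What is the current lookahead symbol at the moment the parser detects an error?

step 1: stack=$ S  input=else else else else false $  — expand S -> J
step 2: stack=$ J  input=else else else else false $  — expand J -> else else F
step 3: stack=$ F else else  input=else else else else false $  — match else
step 4: stack=$ F else  input=else else else false $  — match else
step 5: stack=$ F  input=else else false $  — error: M[F, else] is empty

else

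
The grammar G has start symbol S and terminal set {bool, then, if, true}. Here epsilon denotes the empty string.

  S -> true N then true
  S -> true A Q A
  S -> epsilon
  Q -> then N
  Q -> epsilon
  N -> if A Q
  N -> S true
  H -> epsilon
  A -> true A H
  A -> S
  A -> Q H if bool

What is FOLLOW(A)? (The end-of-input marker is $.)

FIRST(S) = {epsilon, true}
FIRST(Q) = {epsilon, then}
FIRST(H) = {epsilon}
FIRST(N) = {if, true}  (via S true)
FIRST(A) = {epsilon, if, then, true}  (via S, Q H if bool)
FOLLOW(S) includes $ since S is the start symbol.
FOLLOW(S): in N->S true, S is followed by true with FIRST {true}; in A->S, the suffix after S is empty, so FOLLOW(S) ⊇ FOLLOW(A) = {$, if, then, true}. Thus FOLLOW(S) = {$, if, then, true}.
FOLLOW(Q): in S->true A Q A, Q is followed by A with FIRST {epsilon, if, then, true}; in S->true A Q A, the suffix after Q is nullable, so FOLLOW(Q) ⊇ FOLLOW(S) = {$, if, then, true}; in N->if A Q, the suffix after Q is empty, so FOLLOW(Q) ⊇ FOLLOW(N) = {$, if, then, true}; in A->Q H if bool, Q is followed by H if bool with FIRST {if}. Thus FOLLOW(Q) = {$, if, then, true}.
FOLLOW(N): in S->true N then true, N is followed by then true with FIRST {then}; in Q->then N, the suffix after N is empty, so FOLLOW(N) ⊇ FOLLOW(Q) = {$, if, then, true}. Thus FOLLOW(N) = {$, if, then, true}.
FOLLOW(A): in S->true A Q A (occurrence 1), A is followed by Q A with FIRST {epsilon, if, then, true}; in S->true A Q A (occurrence 1), the suffix after A is nullable, so FOLLOW(A) ⊇ FOLLOW(S) = {$, if, then, true}; in S->true A Q A (occurrence 2), the suffix after A is empty, so FOLLOW(A) ⊇ FOLLOW(S) = {$, if, then, true}; in N->if A Q, A is followed by Q with FIRST {epsilon, then}; in N->if A Q, the suffix after A is nullable, so FOLLOW(A) ⊇ FOLLOW(N) = {$, if, then, true}; in A->true A H, A is followed by H with FIRST {epsilon}; in A->true A H, the suffix after A is nullable (adds nothing new). Thus FOLLOW(A) = {$, if, then, true}.
FOLLOW(H): in A->true A H, the suffix after H is empty, so FOLLOW(H) ⊇ FOLLOW(A) = {$, if, then, true}; in A->Q H if bool, H is followed by if bool with FIRST {if}. Thus FOLLOW(H) = {$, if, then, true}.

{$, if, then, true}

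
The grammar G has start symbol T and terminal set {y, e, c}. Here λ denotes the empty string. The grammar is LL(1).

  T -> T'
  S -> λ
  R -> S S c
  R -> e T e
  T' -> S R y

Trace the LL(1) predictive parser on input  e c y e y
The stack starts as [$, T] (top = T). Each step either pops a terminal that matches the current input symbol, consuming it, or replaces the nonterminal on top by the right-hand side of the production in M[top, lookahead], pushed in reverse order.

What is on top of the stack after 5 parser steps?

step 1: stack=$ T  input=e c y e y $  — expand T -> T'
step 2: stack=$ T'  input=e c y e y $  — expand T' -> S R y
step 3: stack=$ y R S  input=e c y e y $  — expand S -> λ
step 4: stack=$ y R  input=e c y e y $  — expand R -> e T e
step 5: stack=$ y e T e  input=e c y e y $  — match e
Stack after step 5: $ y e T (top = T).

T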